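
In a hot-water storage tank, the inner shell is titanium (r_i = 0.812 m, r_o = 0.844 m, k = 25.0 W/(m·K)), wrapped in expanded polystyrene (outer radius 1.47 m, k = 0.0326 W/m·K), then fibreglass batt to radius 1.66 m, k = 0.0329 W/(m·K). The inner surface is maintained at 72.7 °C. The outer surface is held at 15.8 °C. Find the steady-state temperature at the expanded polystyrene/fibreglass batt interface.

T = 23.3 °C

Series thermal resistances, inner to outer:
  R_titanium = (1/0.812 − 1/0.844)/(4πk) = 0.04669/(4π·25.0) = 1.486×10^-4 K/W
  R_expanded polystyrene = (1/0.844 − 1/1.47)/(4πk) = 0.5046/(4π·0.0326) = 1.232 K/W
  R_fibreglass batt = (1/1.47 − 1/1.66)/(4πk) = 0.07786/(4π·0.0329) = 0.1883 K/W
ΣR = 1.486×10^-4 + 1.232 + 0.1883 = 1.420 K/W
Q = ΔT/ΣR = (72.7 °C − 15.8 °C)/1.420 = 40.07 W
From the inner boundary to the expanded polystyrene/fibreglass batt interface, ΣR_partial = 1.232 K/W.
T_interface = T_in − Q·ΣR_partial = 72.7 °C − (40.07)(1.232) = 23.3 °C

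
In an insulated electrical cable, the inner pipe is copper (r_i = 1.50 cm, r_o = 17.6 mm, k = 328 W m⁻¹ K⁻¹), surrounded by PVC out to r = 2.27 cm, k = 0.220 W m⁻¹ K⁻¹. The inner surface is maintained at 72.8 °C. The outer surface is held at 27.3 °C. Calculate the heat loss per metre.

Q' = 247 W/m

Treat each layer as a resistance in series:
  R'_copper = ln(0.0176/0.0150)/(2πk) = 0.1598/(2π·328) = 7.756×10^-5 m·K/W
  R'_PVC = ln(0.0227/0.0176)/(2πk) = 0.2545/(2π·0.220) = 0.1841 m·K/W
ΣR = 7.756×10^-5 + 0.1841 = 0.1842 m·K/W
Q' = ΔT/ΣR = (72.8 °C − 27.3 °C)/0.1842 = 247 W/m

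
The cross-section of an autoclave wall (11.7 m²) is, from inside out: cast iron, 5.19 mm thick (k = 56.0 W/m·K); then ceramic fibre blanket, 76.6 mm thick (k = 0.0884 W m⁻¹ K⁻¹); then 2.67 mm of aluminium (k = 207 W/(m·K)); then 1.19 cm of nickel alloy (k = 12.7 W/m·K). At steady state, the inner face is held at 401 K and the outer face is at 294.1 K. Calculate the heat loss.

Resistance network (inner→outer):
  R_cast iron = L/(kA) = 0.00519/(56.0·11.7) = 7.921×10^-6 K/W
  R_ceramic fibre blanket = L/(kA) = 0.0766/(0.0884·11.7) = 0.07406 K/W
  R_aluminium = L/(kA) = 0.00267/(207·11.7) = 1.102×10^-6 K/W
  R_nickel alloy = L/(kA) = 0.0119/(12.7·11.7) = 8.009×10^-5 K/W
ΣR = 7.921×10^-6 + 0.07406 + 1.102×10^-6 + 8.009×10^-5 = 0.07415 K/W
Q = ΔT/ΣR = (401 K − 294.1 K)/0.07415 = 1440 W

Q = 1440 W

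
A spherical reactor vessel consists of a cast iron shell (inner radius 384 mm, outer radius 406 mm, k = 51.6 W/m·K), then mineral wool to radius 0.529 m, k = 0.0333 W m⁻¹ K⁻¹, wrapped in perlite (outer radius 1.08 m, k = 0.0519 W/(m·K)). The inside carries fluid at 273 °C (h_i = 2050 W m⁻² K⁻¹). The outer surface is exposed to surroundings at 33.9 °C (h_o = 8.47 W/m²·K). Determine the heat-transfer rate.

Q = 83.7 W

Series thermal resistances, inner to outer:
  R_conv,in = 1/(4πr²h) = 1/(4π·0.384²·2050) = 2.633×10^-4 K/W
  R_cast iron = (1/0.384 − 1/0.406)/(4πk) = 0.1411/(4π·51.6) = 2.176×10^-4 K/W
  R_mineral wool = (1/0.406 − 1/0.529)/(4πk) = 0.5727/(4π·0.0333) = 1.369 K/W
  R_perlite = (1/0.529 − 1/1.08)/(4πk) = 0.9644/(4π·0.0519) = 1.479 K/W
  R_conv,out = 1/(4πr²h) = 1/(4π·1.08²·8.47) = 0.008055 K/W
ΣR = 2.633×10^-4 + 2.176×10^-4 + 1.369 + 1.479 + 0.008055 = 2.857 K/W
Q = ΔT/ΣR = (273 °C − 33.9 °C)/2.857 = 83.7 W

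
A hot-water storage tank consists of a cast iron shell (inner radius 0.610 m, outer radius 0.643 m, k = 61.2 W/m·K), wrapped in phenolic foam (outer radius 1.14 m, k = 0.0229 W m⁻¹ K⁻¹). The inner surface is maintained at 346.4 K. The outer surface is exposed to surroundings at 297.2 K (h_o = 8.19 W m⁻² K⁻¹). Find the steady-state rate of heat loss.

Treat each layer as a resistance in series:
  R_cast iron = (1/0.610 − 1/0.643)/(4πk) = 0.08413/(4π·61.2) = 1.094×10^-4 K/W
  R_phenolic foam = (1/0.643 − 1/1.14)/(4πk) = 0.6780/(4π·0.0229) = 2.356 K/W
  R_conv,out = 1/(4πr²h) = 1/(4π·1.14²·8.19) = 0.007476 K/W
ΣR = 1.094×10^-4 + 2.356 + 0.007476 = 2.364 K/W
Q = ΔT/ΣR = (346.4 K − 297.2 K)/2.364 = 20.8 W

Q = 20.8 W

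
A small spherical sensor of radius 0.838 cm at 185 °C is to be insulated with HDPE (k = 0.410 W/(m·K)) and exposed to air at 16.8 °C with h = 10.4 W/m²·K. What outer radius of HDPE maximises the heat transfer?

For a sphere, r_cr = 2k_ins/h = 2·0.410/10.4 = 0.0788 m = 7.88 cm

r_cr = 7.88 cm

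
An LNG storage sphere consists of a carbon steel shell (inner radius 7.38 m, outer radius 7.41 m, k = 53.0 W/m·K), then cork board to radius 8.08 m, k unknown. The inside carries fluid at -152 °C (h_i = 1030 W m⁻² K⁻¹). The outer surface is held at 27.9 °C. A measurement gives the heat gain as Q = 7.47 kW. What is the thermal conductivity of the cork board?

ΣR = ΔT/Q = |-152 − 27.9|/7470 = 0.02408 K/W
Known resistances:
  R_conv,in = 1/(4πr²h) = 1/(4π·7.38²·1030) = 1.419×10^-6 K/W
  R_carbon steel = (1/7.38 − 1/7.41)/(4πk) = 5.486×10^-4/(4π·53.0) = 8.237×10^-7 K/W
R_cork board = ΣR − ΣR_known = 0.02408 − 2.243×10^-6 = 0.02408 K/W
(1/r₁−1/r₂)/(4πk) = 0.02408 ⇒ k = 0.01119/(4π·0.02408) = 0.0370 W/m·K

k = 0.0370 W/m·K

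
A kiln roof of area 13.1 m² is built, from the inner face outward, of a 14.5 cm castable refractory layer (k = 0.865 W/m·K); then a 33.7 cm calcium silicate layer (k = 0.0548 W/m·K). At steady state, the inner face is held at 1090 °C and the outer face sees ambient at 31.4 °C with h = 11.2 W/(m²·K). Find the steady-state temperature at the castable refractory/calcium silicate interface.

T = 1062 °C

Series thermal resistances, inner to outer:
  R_castable refractory = L/(kA) = 0.145/(0.865·13.1) = 0.01280 K/W
  R_calcium silicate = L/(kA) = 0.337/(0.0548·13.1) = 0.4694 K/W
  R_conv,out = 1/(hA) = 1/(11.2·13.1) = 0.006816 K/W
ΣR = 0.01280 + 0.4694 + 0.006816 = 0.4890 K/W
Q = ΔT/ΣR = (1090 °C − 31.4 °C)/0.4890 = 2165 W
From the inner boundary to the castable refractory/calcium silicate interface, ΣR_partial = 0.01280 K/W.
T_interface = T_in − Q·ΣR_partial = 1090 °C − (2165)(0.01280) = 1062 °C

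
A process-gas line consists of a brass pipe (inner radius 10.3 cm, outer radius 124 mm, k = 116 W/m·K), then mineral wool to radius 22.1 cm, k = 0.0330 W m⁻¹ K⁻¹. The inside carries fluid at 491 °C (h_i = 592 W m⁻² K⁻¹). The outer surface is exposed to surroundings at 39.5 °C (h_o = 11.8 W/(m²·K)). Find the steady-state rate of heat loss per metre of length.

Series thermal resistances, inner to outer:
  R'_conv,in = 1/(2πr h) = 1/(2π·0.103·592) = 0.002610 m·K/W
  R'_brass = ln(0.124/0.103)/(2πk) = 0.1856/(2π·116) = 2.546×10^-4 m·K/W
  R'_mineral wool = ln(0.221/0.124)/(2πk) = 0.5779/(2π·0.0330) = 2.787 m·K/W
  R'_conv,out = 1/(2πr h) = 1/(2π·0.221·11.8) = 0.06103 m·K/W
ΣR = 0.002610 + 2.546×10^-4 + 2.787 + 0.06103 = 2.851 m·K/W
Q' = ΔT/ΣR = (491 °C − 39.5 °C)/2.851 = 158 W/m

Q' = 158 W/m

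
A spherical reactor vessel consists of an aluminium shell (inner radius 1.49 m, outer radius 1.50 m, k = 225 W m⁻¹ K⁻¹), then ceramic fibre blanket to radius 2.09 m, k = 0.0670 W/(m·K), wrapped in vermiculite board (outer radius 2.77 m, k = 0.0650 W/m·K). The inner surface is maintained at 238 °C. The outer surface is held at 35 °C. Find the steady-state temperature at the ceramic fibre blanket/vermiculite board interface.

Treat each layer as a resistance in series:
  R_aluminium = (1/1.49 − 1/1.50)/(4πk) = 0.004474/(4π·225) = 1.582×10^-6 K/W
  R_ceramic fibre blanket = (1/1.50 − 1/2.09)/(4πk) = 0.1882/(4π·0.0670) = 0.2235 K/W
  R_vermiculite board = (1/2.09 − 1/2.77)/(4πk) = 0.1175/(4π·0.0650) = 0.1438 K/W
ΣR = 1.582×10^-6 + 0.2235 + 0.1438 = 0.3673 K/W
Q = ΔT/ΣR = (238 °C − 35 °C)/0.3673 = 552.7 W
From the inner boundary to the ceramic fibre blanket/vermiculite board interface, ΣR_partial = 0.2235 K/W.
T_interface = T_in − Q·ΣR_partial = 238 °C − (552.7)(0.2235) = 114 °C

T = 114 °C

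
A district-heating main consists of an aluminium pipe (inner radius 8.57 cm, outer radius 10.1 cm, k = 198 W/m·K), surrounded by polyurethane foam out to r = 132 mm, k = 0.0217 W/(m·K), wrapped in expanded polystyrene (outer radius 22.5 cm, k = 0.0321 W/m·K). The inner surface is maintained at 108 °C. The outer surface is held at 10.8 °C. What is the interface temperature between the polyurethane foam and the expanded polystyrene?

Resistance network (inner→outer):
  R'_aluminium = ln(0.101/0.0857)/(2πk) = 0.1643/(2π·198) = 1.320×10^-4 m·K/W
  R'_polyurethane foam = ln(0.132/0.101)/(2πk) = 0.2677/(2π·0.0217) = 1.963 m·K/W
  R'_expanded polystyrene = ln(0.225/0.132)/(2πk) = 0.5333/(2π·0.0321) = 2.644 m·K/W
ΣR = 1.320×10^-4 + 1.963 + 2.644 = 4.607 m·K/W
Q' = ΔT/ΣR = (108 °C − 10.8 °C)/4.607 = 21.10 W/m
From the inner boundary to the polyurethane foam/expanded polystyrene interface, ΣR_partial = 1.963 m·K/W.
T_interface = T_in − Q'·ΣR_partial = 108 °C − (21.10)(1.963) = 66.6 °C

T = 66.6 °C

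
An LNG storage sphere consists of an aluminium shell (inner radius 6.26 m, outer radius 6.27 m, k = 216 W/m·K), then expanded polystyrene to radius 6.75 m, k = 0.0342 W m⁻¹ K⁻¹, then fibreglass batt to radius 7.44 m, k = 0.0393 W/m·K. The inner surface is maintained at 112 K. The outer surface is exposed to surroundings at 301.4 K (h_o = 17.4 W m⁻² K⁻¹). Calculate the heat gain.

Resistance network (inner→outer):
  R_aluminium = (1/6.26 − 1/6.27)/(4πk) = 2.548×10^-4/(4π·216) = 9.386×10^-8 K/W
  R_expanded polystyrene = (1/6.27 − 1/6.75)/(4πk) = 0.01134/(4π·0.0342) = 0.02639 K/W
  R_fibreglass batt = (1/6.75 − 1/7.44)/(4πk) = 0.01374/(4π·0.0393) = 0.02782 K/W
  R_conv,out = 1/(4πr²h) = 1/(4π·7.44²·17.4) = 8.262×10^-5 K/W
ΣR = 9.386×10^-8 + 0.02639 + 0.02782 + 8.262×10^-5 = 0.05429 K/W
Q = ΔT/ΣR = (112 K − 301.4 K)/0.05429 = -3490 W
(Negative Q ⇒ heat flows inward; heat gain = 3490 W.)

Q = 3490 W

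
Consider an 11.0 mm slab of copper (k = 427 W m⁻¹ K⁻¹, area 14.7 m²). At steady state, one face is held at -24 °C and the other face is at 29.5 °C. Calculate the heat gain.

Q = kA·ΔT/L = 427 × 14.7 × |-24 °C − 29.5 °C| / 0.0110 = 3.05×10^7 W

Q = 3.05×10^7 W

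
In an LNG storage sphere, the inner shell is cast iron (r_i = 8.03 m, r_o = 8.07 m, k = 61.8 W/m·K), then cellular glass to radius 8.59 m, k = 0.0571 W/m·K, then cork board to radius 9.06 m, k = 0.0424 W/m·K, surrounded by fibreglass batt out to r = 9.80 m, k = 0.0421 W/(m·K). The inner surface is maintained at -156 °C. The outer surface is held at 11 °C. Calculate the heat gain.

Resistance network (inner→outer):
  R_cast iron = (1/8.03 − 1/8.07)/(4πk) = 6.173×10^-4/(4π·61.8) = 7.948×10^-7 K/W
  R_cellular glass = (1/8.07 − 1/8.59)/(4πk) = 0.007501/(4π·0.0571) = 0.01045 K/W
  R_cork board = (1/8.59 − 1/9.06)/(4πk) = 0.006039/(4π·0.0424) = 0.01133 K/W
  R_fibreglass batt = (1/9.06 − 1/9.80)/(4πk) = 0.008334/(4π·0.0421) = 0.01575 K/W
ΣR = 7.948×10^-7 + 0.01045 + 0.01133 + 0.01575 = 0.03753 K/W
Q = ΔT/ΣR = (-156 °C − 11 °C)/0.03753 = -4450 W
(Negative Q ⇒ heat flows inward; heat gain = 4450 W.)

Q = 4.45 kW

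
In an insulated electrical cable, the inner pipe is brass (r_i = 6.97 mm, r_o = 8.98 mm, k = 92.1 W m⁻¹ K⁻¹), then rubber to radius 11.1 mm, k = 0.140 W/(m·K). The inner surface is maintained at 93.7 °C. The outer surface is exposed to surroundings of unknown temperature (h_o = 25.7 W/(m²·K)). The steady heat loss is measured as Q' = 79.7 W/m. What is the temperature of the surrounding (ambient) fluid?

Series resistances:
  R'_brass = ln(0.00898/0.00697)/(2πk) = 0.2534/(2π·92.1) = 4.379×10^-4 m·K/W
  R'_rubber = ln(0.0111/0.00898)/(2πk) = 0.2119/(2π·0.140) = 0.2409 m·K/W
  R'_conv,out = 1/(2πr h) = 1/(2π·0.0111·25.7) = 0.5579 m·K/W
ΣR = 0.7993 m·K/W
ΔT = Q'·ΣR = 79.7 × 0.7993 = 63.70 K
Heat flows outward, so T_out = T_in − ΔT = 93.7 − 63.70 = 30.0 °C

T_out = 30.0 °C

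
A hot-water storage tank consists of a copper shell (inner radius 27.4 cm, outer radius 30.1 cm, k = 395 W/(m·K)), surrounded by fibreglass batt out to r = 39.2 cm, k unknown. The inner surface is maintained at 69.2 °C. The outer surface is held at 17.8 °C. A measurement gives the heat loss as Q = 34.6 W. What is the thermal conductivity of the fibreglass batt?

ΣR = ΔT/Q = |69.2 − 17.8|/34.6 = 1.486 K/W
Known resistances:
  R_copper = (1/0.274 − 1/0.301)/(4πk) = 0.3274/(4π·395) = 6.595×10^-5 K/W
R_fibreglass batt = ΣR − ΣR_known = 1.486 − 6.595×10^-5 = 1.486 K/W
(1/r₁−1/r₂)/(4πk) = 1.486 ⇒ k = 0.7712/(4π·1.486) = 0.0413 W/m·K

k = 0.0413 W/m·K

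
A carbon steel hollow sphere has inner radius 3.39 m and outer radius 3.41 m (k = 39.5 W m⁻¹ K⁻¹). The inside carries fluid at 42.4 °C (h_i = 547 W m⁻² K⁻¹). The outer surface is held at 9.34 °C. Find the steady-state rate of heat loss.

Treat each layer as a resistance in series:
  R_conv,in = 1/(4πr²h) = 1/(4π·3.39²·547) = 1.266×10^-5 K/W
  R_carbon steel = (1/3.39 − 1/3.41)/(4πk) = 0.001730/(4π·39.5) = 3.486×10^-6 K/W
ΣR = 1.266×10^-5 + 3.486×10^-6 = 1.615×10^-5 K/W
Q = ΔT/ΣR = (42.4 °C − 9.34 °C)/1.615×10^-5 = 2.05×10^6 W

Q = 2050 kW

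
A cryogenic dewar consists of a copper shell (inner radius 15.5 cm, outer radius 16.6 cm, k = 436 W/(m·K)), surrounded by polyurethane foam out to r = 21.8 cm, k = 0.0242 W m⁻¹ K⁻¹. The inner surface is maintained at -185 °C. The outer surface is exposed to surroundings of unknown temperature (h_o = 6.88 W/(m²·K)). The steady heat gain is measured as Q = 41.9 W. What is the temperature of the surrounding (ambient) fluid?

Series resistances:
  R_copper = (1/0.155 − 1/0.166)/(4πk) = 0.4275/(4π·436) = 7.803×10^-5 K/W
  R_polyurethane foam = (1/0.166 − 1/0.218)/(4πk) = 1.437/(4π·0.0242) = 4.725 K/W
  R_conv,out = 1/(4πr²h) = 1/(4π·0.218²·6.88) = 0.2434 K/W
ΣR = 4.969 K/W
ΔT = Q·ΣR = 41.9 × 4.969 = 208.2 K
Heat flows inward, so T_out = T_in + ΔT = -185 + 208.2 = 23.2 °C

T_out = 23.2 °C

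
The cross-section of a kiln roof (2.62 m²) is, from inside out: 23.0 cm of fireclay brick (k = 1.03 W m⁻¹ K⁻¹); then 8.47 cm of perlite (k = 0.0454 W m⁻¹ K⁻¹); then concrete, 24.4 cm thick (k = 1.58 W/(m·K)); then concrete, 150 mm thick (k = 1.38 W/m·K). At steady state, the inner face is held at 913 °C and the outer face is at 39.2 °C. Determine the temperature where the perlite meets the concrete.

Series thermal resistances, inner to outer:
  R_fireclay brick = L/(kA) = 0.230/(1.03·2.62) = 0.08523 K/W
  R_perlite = L/(kA) = 0.0847/(0.0454·2.62) = 0.7121 K/W
  R_concrete = L/(kA) = 0.244/(1.58·2.62) = 0.05894 K/W
  R_concrete = L/(kA) = 0.150/(1.38·2.62) = 0.04149 K/W
ΣR = 0.08523 + 0.7121 + 0.05894 + 0.04149 = 0.8978 K/W
Q = ΔT/ΣR = (913 °C − 39.2 °C)/0.8978 = 973.3 W
From the inner boundary to the perlite/concrete interface, ΣR_partial = 0.7973 K/W.
T_interface = T_in − Q·ΣR_partial = 913 °C − (973.3)(0.7973) = 137 °C

T = 137 °C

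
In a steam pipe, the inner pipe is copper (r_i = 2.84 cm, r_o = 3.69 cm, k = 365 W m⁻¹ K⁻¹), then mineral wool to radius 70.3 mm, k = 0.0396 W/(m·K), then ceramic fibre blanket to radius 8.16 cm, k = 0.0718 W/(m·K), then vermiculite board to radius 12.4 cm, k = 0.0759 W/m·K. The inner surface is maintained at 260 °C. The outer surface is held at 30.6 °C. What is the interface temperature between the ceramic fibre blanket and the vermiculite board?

T = 83.6 °C

Treat each layer as a resistance in series:
  R'_copper = ln(0.0369/0.0284)/(2πk) = 0.2618/(2π·365) = 1.142×10^-4 m·K/W
  R'_mineral wool = ln(0.0703/0.0369)/(2πk) = 0.6446/(2π·0.0396) = 2.591 m·K/W
  R'_ceramic fibre blanket = ln(0.0816/0.0703)/(2πk) = 0.1491/(2π·0.0718) = 0.3304 m·K/W
  R'_vermiculite board = ln(0.124/0.0816)/(2πk) = 0.4185/(2π·0.0759) = 0.8775 m·K/W
ΣR = 1.142×10^-4 + 2.591 + 0.3304 + 0.8775 = 3.799 m·K/W
Q' = ΔT/ΣR = (260 °C − 30.6 °C)/3.799 = 60.38 W/m
From the inner boundary to the ceramic fibre blanket/vermiculite board interface, ΣR_partial = 2.922 m·K/W.
T_interface = T_in − Q'·ΣR_partial = 260 °C − (60.38)(2.922) = 83.6 °C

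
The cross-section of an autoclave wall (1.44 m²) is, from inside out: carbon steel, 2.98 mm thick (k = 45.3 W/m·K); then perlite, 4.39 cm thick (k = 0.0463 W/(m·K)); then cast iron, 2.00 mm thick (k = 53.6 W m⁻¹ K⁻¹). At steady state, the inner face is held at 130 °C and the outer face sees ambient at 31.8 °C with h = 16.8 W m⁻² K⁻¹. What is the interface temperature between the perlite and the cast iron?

Treat each layer as a resistance in series:
  R_carbon steel = L/(kA) = 0.00298/(45.3·1.44) = 4.568×10^-5 K/W
  R_perlite = L/(kA) = 0.0439/(0.0463·1.44) = 0.6584 K/W
  R_cast iron = L/(kA) = 0.00200/(53.6·1.44) = 2.591×10^-5 K/W
  R_conv,out = 1/(hA) = 1/(16.8·1.44) = 0.04134 K/W
ΣR = 4.568×10^-5 + 0.6584 + 2.591×10^-5 + 0.04134 = 0.6998 K/W
Q = ΔT/ΣR = (130 °C − 31.8 °C)/0.6998 = 140.3 W
From the inner boundary to the perlite/cast iron interface, ΣR_partial = 0.6584 K/W.
T_interface = T_in − Q·ΣR_partial = 130 °C − (140.3)(0.6584) = 37.6 °C

T = 37.6 °C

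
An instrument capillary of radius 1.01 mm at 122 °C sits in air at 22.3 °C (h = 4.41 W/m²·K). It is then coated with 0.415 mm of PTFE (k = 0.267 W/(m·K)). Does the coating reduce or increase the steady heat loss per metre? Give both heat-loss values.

Critical radius for a cylinder: r_cr = k/h = 0.0605 m = 6.05 cm.
Outer radius after coating: r₂ = 0.00101 + 4.15×10^-4 = 0.001425 m.
Since r₁ < r_cr and r₂ ≤ r_cr, the coating moves toward the maximum at r_cr — heat loss rises.
Bare: R = 1/(2πr₁h) = 35.73 m·K/W; Q = 99.7/35.73 = 2.79 W/m.
Coated: R = R_cond + R_conv = 25.53 m·K/W; Q = 99.7/25.53 = 3.91 W/m.

increases: 2.79 → 3.91 W/m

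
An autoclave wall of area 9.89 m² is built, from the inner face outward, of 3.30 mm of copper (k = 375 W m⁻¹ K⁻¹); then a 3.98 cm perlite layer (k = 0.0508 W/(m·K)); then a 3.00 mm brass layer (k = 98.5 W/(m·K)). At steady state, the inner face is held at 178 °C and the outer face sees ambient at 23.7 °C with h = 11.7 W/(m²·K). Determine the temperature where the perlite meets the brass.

Resistance network (inner→outer):
  R_copper = L/(kA) = 0.00330/(375·9.89) = 8.898×10^-7 K/W
  R_perlite = L/(kA) = 0.0398/(0.0508·9.89) = 0.07922 K/W
  R_brass = L/(kA) = 0.00300/(98.5·9.89) = 3.080×10^-6 K/W
  R_conv,out = 1/(hA) = 1/(11.7·9.89) = 0.008642 K/W
ΣR = 8.898×10^-7 + 0.07922 + 3.080×10^-6 + 0.008642 = 0.08787 K/W
Q = ΔT/ΣR = (178 °C − 23.7 °C)/0.08787 = 1756 W
From the inner boundary to the perlite/brass interface, ΣR_partial = 0.07922 K/W.
T_interface = T_in − Q·ΣR_partial = 178 °C − (1756)(0.07922) = 38.9 °C

T = 38.9 °C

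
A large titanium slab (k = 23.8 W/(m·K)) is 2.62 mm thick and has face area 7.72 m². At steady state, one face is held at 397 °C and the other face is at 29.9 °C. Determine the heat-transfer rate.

Q = kA·ΔT/L = 23.8 × 7.72 × |397 °C − 29.9 °C| / 0.00262 = 2.57×10^7 W

Q = 25700 kW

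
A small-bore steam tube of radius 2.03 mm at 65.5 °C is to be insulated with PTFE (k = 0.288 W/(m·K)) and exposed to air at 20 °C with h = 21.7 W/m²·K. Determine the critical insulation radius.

r_cr = 1.33 cm

For a cylinder, r_cr = k_ins/h = 0.288/21.7 = 0.0133 m = 1.33 cm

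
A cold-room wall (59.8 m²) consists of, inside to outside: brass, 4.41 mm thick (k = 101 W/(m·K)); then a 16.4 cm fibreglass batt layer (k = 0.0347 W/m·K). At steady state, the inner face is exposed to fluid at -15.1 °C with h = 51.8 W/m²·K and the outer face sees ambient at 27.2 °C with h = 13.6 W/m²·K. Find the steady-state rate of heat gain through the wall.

Q = 525 W

Series thermal resistances, inner to outer:
  R_conv,in = 1/(hA) = 1/(51.8·59.8) = 3.228×10^-4 K/W
  R_brass = L/(kA) = 0.00441/(101·59.8) = 7.302×10^-7 K/W
  R_fibreglass batt = L/(kA) = 0.164/(0.0347·59.8) = 0.07903 K/W
  R_conv,out = 1/(hA) = 1/(13.6·59.8) = 0.001230 K/W
ΣR = 3.228×10^-4 + 7.302×10^-7 + 0.07903 + 0.001230 = 0.08058 K/W
Q = ΔT/ΣR = (-15.1 °C − 27.2 °C)/0.08058 = -525 W
(Negative Q ⇒ heat flows inward; heat gain = 525 W.)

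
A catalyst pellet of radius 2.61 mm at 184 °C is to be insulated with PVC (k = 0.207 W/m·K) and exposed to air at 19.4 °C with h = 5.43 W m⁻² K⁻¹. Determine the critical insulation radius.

For a sphere, r_cr = 2k_ins/h = 2·0.207/5.43 = 0.0762 m = 7.62 cm

r_cr = 7.62 cm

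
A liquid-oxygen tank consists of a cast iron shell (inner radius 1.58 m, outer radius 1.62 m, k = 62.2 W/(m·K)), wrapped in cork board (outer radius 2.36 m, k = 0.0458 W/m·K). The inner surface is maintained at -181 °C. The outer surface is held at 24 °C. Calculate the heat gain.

Q = 610 W

Treat each layer as a resistance in series:
  R_cast iron = (1/1.58 − 1/1.62)/(4πk) = 0.01563/(4π·62.2) = 1.999×10^-5 K/W
  R_cork board = (1/1.62 − 1/2.36)/(4πk) = 0.1936/(4π·0.0458) = 0.3363 K/W
ΣR = 1.999×10^-5 + 0.3363 = 0.3363 K/W
Q = ΔT/ΣR = (-181 °C − 24 °C)/0.3363 = -610 W
(Negative Q ⇒ heat flows inward; heat gain = 610 W.)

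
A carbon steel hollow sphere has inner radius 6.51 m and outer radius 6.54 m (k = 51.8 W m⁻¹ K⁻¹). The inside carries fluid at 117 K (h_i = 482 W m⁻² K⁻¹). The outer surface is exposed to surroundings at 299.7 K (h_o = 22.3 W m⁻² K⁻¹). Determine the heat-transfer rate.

Q = 2070 kW

Treat each layer as a resistance in series:
  R_conv,in = 1/(4πr²h) = 1/(4π·6.51²·482) = 3.896×10^-6 K/W
  R_carbon steel = (1/6.51 − 1/6.54)/(4πk) = 7.046×10^-4/(4π·51.8) = 1.082×10^-6 K/W
  R_conv,out = 1/(4πr²h) = 1/(4π·6.54²·22.3) = 8.343×10^-5 K/W
ΣR = 3.896×10^-6 + 1.082×10^-6 + 8.343×10^-5 = 8.841×10^-5 K/W
Q = ΔT/ΣR = (117 K − 299.7 K)/8.841×10^-5 = -2.07×10^6 W
(Negative Q ⇒ heat flows inward; heat gain = 2.07×10^6 W.)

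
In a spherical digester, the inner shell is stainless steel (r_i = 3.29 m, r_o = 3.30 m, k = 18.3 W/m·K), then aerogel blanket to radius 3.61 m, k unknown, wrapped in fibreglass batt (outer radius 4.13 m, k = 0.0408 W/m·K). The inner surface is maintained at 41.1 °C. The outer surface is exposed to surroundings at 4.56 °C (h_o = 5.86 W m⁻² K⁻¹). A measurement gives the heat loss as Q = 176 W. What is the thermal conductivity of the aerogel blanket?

ΣR = ΔT/Q = |41.1 − 4.56|/176 = 0.2076 K/W
Known resistances:
  R_stainless steel = (1/3.29 − 1/3.30)/(4πk) = 9.211×10^-4/(4π·18.3) = 4.005×10^-6 K/W
  R_fibreglass batt = (1/3.61 − 1/4.13)/(4πk) = 0.03488/(4π·0.0408) = 0.06803 K/W
  R_conv,out = 1/(4πr²h) = 1/(4π·4.13²·5.86) = 7.961×10^-4 K/W
R_aerogel blanket = ΣR − ΣR_known = 0.2076 − 0.06883 = 0.1388 K/W
(1/r₁−1/r₂)/(4πk) = 0.1388 ⇒ k = 0.02602/(4π·0.1388) = 0.0149 W/m·K

k = 0.0149 W/m·K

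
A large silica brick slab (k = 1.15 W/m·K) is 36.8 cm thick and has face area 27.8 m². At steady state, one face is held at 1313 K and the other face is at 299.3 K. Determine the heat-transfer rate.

Q = 88.1 kW

Q = kA·ΔT/L = 1.15 × 27.8 × |1313 K − 299.3 K| / 0.368 = 88100 W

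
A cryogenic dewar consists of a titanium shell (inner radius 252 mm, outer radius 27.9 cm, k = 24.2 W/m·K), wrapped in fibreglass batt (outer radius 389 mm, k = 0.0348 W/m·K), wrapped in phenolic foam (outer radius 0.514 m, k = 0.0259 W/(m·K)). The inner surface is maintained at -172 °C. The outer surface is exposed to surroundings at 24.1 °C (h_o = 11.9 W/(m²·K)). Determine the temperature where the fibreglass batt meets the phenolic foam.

Series thermal resistances, inner to outer:
  R_titanium = (1/0.252 − 1/0.279)/(4πk) = 0.3840/(4π·24.2) = 0.001263 K/W
  R_fibreglass batt = (1/0.279 − 1/0.389)/(4πk) = 1.014/(4π·0.0348) = 2.318 K/W
  R_phenolic foam = (1/0.389 − 1/0.514)/(4πk) = 0.6252/(4π·0.0259) = 1.921 K/W
  R_conv,out = 1/(4πr²h) = 1/(4π·0.514²·11.9) = 0.02531 K/W
ΣR = 0.001263 + 2.318 + 1.921 + 0.02531 = 4.266 K/W
Q = ΔT/ΣR = (-172 °C − 24.1 °C)/4.266 = -45.97 W
From the inner boundary to the fibreglass batt/phenolic foam interface, ΣR_partial = 2.319 K/W.
T_interface = T_in − Q·ΣR_partial = -172 °C − (-45.97)(2.319) = -65.4 °C

T = -65.4 °C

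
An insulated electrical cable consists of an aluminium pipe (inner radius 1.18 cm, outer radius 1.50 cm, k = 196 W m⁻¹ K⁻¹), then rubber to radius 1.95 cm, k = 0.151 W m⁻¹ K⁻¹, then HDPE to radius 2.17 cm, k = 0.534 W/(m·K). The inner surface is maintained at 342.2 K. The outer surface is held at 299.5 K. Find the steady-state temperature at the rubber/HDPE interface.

Resistance network (inner→outer):
  R'_aluminium = ln(0.0150/0.0118)/(2πk) = 0.2400/(2π·196) = 1.948×10^-4 m·K/W
  R'_rubber = ln(0.0195/0.0150)/(2πk) = 0.2624/(2π·0.151) = 0.2765 m·K/W
  R'_HDPE = ln(0.0217/0.0195)/(2πk) = 0.1069/(2π·0.534) = 0.03186 m·K/W
ΣR = 1.948×10^-4 + 0.2765 + 0.03186 = 0.3086 m·K/W
Q' = ΔT/ΣR = (342.2 K − 299.5 K)/0.3086 = 138.4 W/m
From the inner boundary to the rubber/HDPE interface, ΣR_partial = 0.2767 m·K/W.
T_interface = T_in − Q'·ΣR_partial = 342.2 K − (138.4)(0.2767) = 303.9 K

T = 303.9 K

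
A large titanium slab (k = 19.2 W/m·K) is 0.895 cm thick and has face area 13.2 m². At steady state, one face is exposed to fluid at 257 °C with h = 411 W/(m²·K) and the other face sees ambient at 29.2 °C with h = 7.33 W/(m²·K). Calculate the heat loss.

Resistance network (inner→outer):
  R_conv,in = 1/(hA) = 1/(411·13.2) = 1.843×10^-4 K/W
  R_titanium = L/(kA) = 0.00895/(19.2·13.2) = 3.531×10^-5 K/W
  R_conv,out = 1/(hA) = 1/(7.33·13.2) = 0.01034 K/W
ΣR = 1.843×10^-4 + 3.531×10^-5 + 0.01034 = 0.01056 K/W
Q = ΔT/ΣR = (257 °C − 29.2 °C)/0.01056 = 21600 W

Q = 21.6 kW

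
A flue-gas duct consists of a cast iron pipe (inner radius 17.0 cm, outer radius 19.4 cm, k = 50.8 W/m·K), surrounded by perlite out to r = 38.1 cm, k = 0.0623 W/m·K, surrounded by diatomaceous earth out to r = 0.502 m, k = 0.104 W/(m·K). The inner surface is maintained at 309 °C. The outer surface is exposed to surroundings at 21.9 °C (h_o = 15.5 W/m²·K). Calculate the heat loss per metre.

Series thermal resistances, inner to outer:
  R'_cast iron = ln(0.194/0.170)/(2πk) = 0.1321/(2π·50.8) = 4.137×10^-4 m·K/W
  R'_perlite = ln(0.381/0.194)/(2πk) = 0.6749/(2π·0.0623) = 1.724 m·K/W
  R'_diatomaceous earth = ln(0.502/0.381)/(2πk) = 0.2758/(2π·0.104) = 0.4221 m·K/W
  R'_conv,out = 1/(2πr h) = 1/(2π·0.502·15.5) = 0.02045 m·K/W
ΣR = 4.137×10^-4 + 1.724 + 0.4221 + 0.02045 = 2.167 m·K/W
Q' = ΔT/ΣR = (309 °C − 21.9 °C)/2.167 = 132 W/m

Q' = 132 W/m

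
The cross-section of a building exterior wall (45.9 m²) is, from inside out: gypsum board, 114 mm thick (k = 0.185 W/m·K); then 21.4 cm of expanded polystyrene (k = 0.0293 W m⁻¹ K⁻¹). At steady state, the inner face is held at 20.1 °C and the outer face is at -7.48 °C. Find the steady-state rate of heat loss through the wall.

Series thermal resistances, inner to outer:
  R_gypsum board = L/(kA) = 0.114/(0.185·45.9) = 0.01343 K/W
  R_expanded polystyrene = L/(kA) = 0.214/(0.0293·45.9) = 0.1591 K/W
ΣR = 0.01343 + 0.1591 = 0.1725 K/W
Q = ΔT/ΣR = (20.1 °C − -7.48 °C)/0.1725 = 160 W

Q = 160 W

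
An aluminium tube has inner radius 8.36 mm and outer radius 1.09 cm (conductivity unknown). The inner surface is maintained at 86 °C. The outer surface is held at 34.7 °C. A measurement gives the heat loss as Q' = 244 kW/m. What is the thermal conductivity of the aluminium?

ΣR = ΔT/Q' = |86 − 34.7|/2.44×10^5 = 2.102×10^-4 m·K/W
ln(r₂/r₁)/(2πk) = 2.102×10^-4 ⇒ k = 0.2653/(2π·2.102×10^-4) = 201 W/m·K

k = 201 W/m·K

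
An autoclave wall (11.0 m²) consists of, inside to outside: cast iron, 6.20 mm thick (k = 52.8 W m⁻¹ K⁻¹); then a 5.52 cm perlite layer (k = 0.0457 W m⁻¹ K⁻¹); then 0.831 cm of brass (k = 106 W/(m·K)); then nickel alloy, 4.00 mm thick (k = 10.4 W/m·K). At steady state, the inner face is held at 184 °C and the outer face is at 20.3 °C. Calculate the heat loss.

Q = 1490 W

Series thermal resistances, inner to outer:
  R_cast iron = L/(kA) = 0.00620/(52.8·11.0) = 1.067×10^-5 K/W
  R_perlite = L/(kA) = 0.0552/(0.0457·11.0) = 0.1098 K/W
  R_brass = L/(kA) = 0.00831/(106·11.0) = 7.127×10^-6 K/W
  R_nickel alloy = L/(kA) = 0.00400/(10.4·11.0) = 3.497×10^-5 K/W
ΣR = 1.067×10^-5 + 0.1098 + 7.127×10^-6 + 3.497×10^-5 = 0.1099 K/W
Q = ΔT/ΣR = (184 °C − 20.3 °C)/0.1099 = 1490 W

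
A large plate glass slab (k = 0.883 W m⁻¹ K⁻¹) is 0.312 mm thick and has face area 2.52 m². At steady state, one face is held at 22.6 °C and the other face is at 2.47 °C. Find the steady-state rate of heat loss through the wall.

Q = 144 kW

Q = kA·ΔT/L = 0.883 × 2.52 × |22.6 °C − 2.47 °C| / 3.12×10^-4 = 1.44×10^5 W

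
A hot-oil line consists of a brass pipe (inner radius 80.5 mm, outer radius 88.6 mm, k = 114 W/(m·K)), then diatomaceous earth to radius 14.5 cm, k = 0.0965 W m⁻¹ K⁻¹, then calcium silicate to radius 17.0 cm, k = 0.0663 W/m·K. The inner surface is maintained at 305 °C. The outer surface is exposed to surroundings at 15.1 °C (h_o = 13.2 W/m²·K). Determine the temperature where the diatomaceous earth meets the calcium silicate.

T = 119 °C

Resistance network (inner→outer):
  R'_brass = ln(0.0886/0.0805)/(2πk) = 0.09587/(2π·114) = 1.339×10^-4 m·K/W
  R'_diatomaceous earth = ln(0.145/0.0886)/(2πk) = 0.4926/(2π·0.0965) = 0.8124 m·K/W
  R'_calcium silicate = ln(0.170/0.145)/(2πk) = 0.1591/(2π·0.0663) = 0.3818 m·K/W
  R'_conv,out = 1/(2πr h) = 1/(2π·0.170·13.2) = 0.07092 m·K/W
ΣR = 1.339×10^-4 + 0.8124 + 0.3818 + 0.07092 = 1.265 m·K/W
Q' = ΔT/ΣR = (305 °C − 15.1 °C)/1.265 = 229.2 W/m
From the inner boundary to the diatomaceous earth/calcium silicate interface, ΣR_partial = 0.8125 m·K/W.
T_interface = T_in − Q'·ΣR_partial = 305 °C − (229.2)(0.8125) = 119 °C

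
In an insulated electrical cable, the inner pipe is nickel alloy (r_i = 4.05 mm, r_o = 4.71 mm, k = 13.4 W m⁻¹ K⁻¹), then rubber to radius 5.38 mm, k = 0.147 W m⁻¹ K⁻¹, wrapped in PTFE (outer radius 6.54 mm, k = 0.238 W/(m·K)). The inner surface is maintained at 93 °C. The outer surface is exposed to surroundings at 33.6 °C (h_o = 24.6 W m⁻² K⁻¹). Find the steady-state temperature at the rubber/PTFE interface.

Series thermal resistances, inner to outer:
  R'_nickel alloy = ln(0.00471/0.00405)/(2πk) = 0.1510/(2π·13.4) = 0.001793 m·K/W
  R'_rubber = ln(0.00538/0.00471)/(2πk) = 0.1330/(2π·0.147) = 0.1440 m·K/W
  R'_PTFE = ln(0.00654/0.00538)/(2πk) = 0.1952/(2π·0.238) = 0.1306 m·K/W
  R'_conv,out = 1/(2πr h) = 1/(2π·0.00654·24.6) = 0.9893 m·K/W
ΣR = 0.001793 + 0.1440 + 0.1306 + 0.9893 = 1.266 m·K/W
Q' = ΔT/ΣR = (93 °C − 33.6 °C)/1.266 = 46.92 W/m
From the inner boundary to the rubber/PTFE interface, ΣR_partial = 0.1458 m·K/W.
T_interface = T_in − Q'·ΣR_partial = 93 °C − (46.92)(0.1458) = 86.2 °C

T = 86.2 °C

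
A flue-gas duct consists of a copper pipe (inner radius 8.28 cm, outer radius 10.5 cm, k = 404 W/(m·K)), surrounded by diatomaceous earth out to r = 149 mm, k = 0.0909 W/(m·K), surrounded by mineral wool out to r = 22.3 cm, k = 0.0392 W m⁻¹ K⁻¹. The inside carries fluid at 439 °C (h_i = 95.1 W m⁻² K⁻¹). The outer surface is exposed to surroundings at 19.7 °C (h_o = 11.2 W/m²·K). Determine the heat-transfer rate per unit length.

Q' = 180 W/m

Series thermal resistances, inner to outer:
  R'_conv,in = 1/(2πr h) = 1/(2π·0.0828·95.1) = 0.02021 m·K/W
  R'_copper = ln(0.105/0.0828)/(2πk) = 0.2375/(2π·404) = 9.358×10^-5 m·K/W
  R'_diatomaceous earth = ln(0.149/0.105)/(2πk) = 0.3500/(2π·0.0909) = 0.6128 m·K/W
  R'_mineral wool = ln(0.223/0.149)/(2πk) = 0.4032/(2π·0.0392) = 1.637 m·K/W
  R'_conv,out = 1/(2πr h) = 1/(2π·0.223·11.2) = 0.06372 m·K/W
ΣR = 0.02021 + 9.358×10^-5 + 0.6128 + 1.637 + 0.06372 = 2.334 m·K/W
Q' = ΔT/ΣR = (439 °C − 19.7 °C)/2.334 = 180 W/m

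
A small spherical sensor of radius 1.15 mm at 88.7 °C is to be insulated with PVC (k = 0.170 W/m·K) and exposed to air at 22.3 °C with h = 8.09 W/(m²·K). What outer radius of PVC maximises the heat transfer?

For a sphere, r_cr = 2k_ins/h = 2·0.170/8.09 = 0.0420 m = 4.20 cm

r_cr = 4.20 cm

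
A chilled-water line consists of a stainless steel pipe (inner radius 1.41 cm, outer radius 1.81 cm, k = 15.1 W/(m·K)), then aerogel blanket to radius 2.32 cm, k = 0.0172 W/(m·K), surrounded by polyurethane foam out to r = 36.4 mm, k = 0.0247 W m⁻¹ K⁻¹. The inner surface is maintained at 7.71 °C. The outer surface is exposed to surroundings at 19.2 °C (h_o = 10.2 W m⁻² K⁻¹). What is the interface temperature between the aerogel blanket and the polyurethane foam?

T = 12.4 °C

Treat each layer as a resistance in series:
  R'_stainless steel = ln(0.0181/0.0141)/(2πk) = 0.2497/(2π·15.1) = 0.002632 m·K/W
  R'_aerogel blanket = ln(0.0232/0.0181)/(2πk) = 0.2482/(2π·0.0172) = 2.297 m·K/W
  R'_polyurethane foam = ln(0.0364/0.0232)/(2πk) = 0.4504/(2π·0.0247) = 2.902 m·K/W
  R'_conv,out = 1/(2πr h) = 1/(2π·0.0364·10.2) = 0.4287 m·K/W
ΣR = 0.002632 + 2.297 + 2.902 + 0.4287 = 5.630 m·K/W
Q' = ΔT/ΣR = (7.71 °C − 19.2 °C)/5.630 = -2.041 W/m
From the inner boundary to the aerogel blanket/polyurethane foam interface, ΣR_partial = 2.300 m·K/W.
T_interface = T_in − Q'·ΣR_partial = 7.71 °C − (-2.041)(2.300) = 12.4 °C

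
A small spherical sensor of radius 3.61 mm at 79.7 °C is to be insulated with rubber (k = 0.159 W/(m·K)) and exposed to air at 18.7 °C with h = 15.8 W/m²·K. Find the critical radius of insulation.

For a sphere, r_cr = 2k_ins/h = 2·0.159/15.8 = 0.0201 m = 2.01 cm

r_cr = 2.01 cm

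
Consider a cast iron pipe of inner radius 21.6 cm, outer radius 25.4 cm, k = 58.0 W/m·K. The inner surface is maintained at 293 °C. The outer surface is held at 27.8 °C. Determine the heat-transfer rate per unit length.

Q' = 2πk·ΔT/ln(r₂/r₁) = 2π × 58.0 × 265.2 / ln(0.254/0.216) = 5.96×10^5 W/m

Q' = 596 kW/m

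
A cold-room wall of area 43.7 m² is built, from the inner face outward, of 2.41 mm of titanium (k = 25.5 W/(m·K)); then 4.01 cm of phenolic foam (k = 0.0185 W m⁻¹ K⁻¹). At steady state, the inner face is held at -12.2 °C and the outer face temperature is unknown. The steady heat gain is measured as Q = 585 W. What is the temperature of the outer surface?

Series resistances:
  R_titanium = L/(kA) = 0.00241/(25.5·43.7) = 2.163×10^-6 K/W
  R_phenolic foam = L/(kA) = 0.0401/(0.0185·43.7) = 0.04960 K/W
ΣR = 0.04960 K/W
ΔT = Q·ΣR = 585 × 0.04960 = 29.02 K
Heat flows inward, so T_out = T_in + ΔT = -12.2 + 29.02 = 16.8 °C

T_out = 16.8 °C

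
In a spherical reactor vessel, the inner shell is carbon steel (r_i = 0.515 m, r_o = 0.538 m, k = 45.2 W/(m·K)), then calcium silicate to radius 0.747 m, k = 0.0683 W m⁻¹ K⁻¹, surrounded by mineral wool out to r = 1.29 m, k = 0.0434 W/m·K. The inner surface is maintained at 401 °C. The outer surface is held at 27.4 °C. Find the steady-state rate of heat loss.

Q = 228 W

Resistance network (inner→outer):
  R_carbon steel = (1/0.515 − 1/0.538)/(4πk) = 0.08301/(4π·45.2) = 1.461×10^-4 K/W
  R_calcium silicate = (1/0.538 − 1/0.747)/(4πk) = 0.5200/(4π·0.0683) = 0.6059 K/W
  R_mineral wool = (1/0.747 − 1/1.29)/(4πk) = 0.5635/(4π·0.0434) = 1.033 K/W
ΣR = 1.461×10^-4 + 0.6059 + 1.033 = 1.639 K/W
Q = ΔT/ΣR = (401 °C − 27.4 °C)/1.639 = 228 W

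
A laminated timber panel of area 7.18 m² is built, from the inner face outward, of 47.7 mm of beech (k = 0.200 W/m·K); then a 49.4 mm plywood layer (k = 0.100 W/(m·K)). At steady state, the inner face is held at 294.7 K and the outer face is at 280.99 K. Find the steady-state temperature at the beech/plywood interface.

T = 290.2 K

Treat each layer as a resistance in series:
  R_beech = L/(kA) = 0.0477/(0.200·7.18) = 0.03322 K/W
  R_plywood = L/(kA) = 0.0494/(0.100·7.18) = 0.06880 K/W
ΣR = 0.03322 + 0.06880 = 0.1020 K/W
Q = ΔT/ΣR = (294.7 K − 280.99 K)/0.1020 = 134.4 W
From the inner boundary to the beech/plywood interface, ΣR_partial = 0.03322 K/W.
T_interface = T_in − Q·ΣR_partial = 294.7 K − (134.4)(0.03322) = 290.2 K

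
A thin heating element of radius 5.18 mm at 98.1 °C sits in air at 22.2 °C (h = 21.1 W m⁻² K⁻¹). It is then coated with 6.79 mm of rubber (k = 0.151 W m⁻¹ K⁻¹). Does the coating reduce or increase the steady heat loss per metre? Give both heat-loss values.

reduces: 52.1 → 50.2 W/m

Critical radius for a cylinder: r_cr = k/h = 0.00716 m = 0.716 cm.
Outer radius after coating: r₂ = 0.00518 + 0.00679 = 0.01197 m.
r₁ < r_cr < r₂: heat loss rises to a maximum at r_cr then falls. Whether the coating helps depends on whether Q(r₂) has dropped back below Q(r₁).
Bare: R = 1/(2πr₁h) = 1.456 m·K/W; Q = 75.9/1.456 = 52.1 W/m.
Coated: R = R_cond + R_conv = 1.513 m·K/W; Q = 75.9/1.513 = 50.2 W/m.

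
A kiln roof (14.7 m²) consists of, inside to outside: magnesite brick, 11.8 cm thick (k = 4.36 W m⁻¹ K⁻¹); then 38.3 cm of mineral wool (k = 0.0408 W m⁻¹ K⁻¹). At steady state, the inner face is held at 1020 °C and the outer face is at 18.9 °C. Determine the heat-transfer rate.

Q = 1560 W

Resistance network (inner→outer):
  R_magnesite brick = L/(kA) = 0.118/(4.36·14.7) = 0.001841 K/W
  R_mineral wool = L/(kA) = 0.383/(0.0408·14.7) = 0.6386 K/W
ΣR = 0.001841 + 0.6386 = 0.6404 K/W
Q = ΔT/ΣR = (1020 °C − 18.9 °C)/0.6404 = 1560 W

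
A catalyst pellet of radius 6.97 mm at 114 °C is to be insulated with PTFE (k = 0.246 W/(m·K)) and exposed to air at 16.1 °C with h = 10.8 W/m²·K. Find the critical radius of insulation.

For a sphere, r_cr = 2k_ins/h = 2·0.246/10.8 = 0.0456 m = 4.56 cm

r_cr = 4.56 cm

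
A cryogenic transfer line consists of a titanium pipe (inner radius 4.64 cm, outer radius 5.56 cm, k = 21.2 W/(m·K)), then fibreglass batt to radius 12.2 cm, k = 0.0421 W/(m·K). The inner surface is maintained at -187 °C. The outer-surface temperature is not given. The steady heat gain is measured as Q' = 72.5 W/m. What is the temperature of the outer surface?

Sum the resistances:
  R'_titanium = ln(0.0556/0.0464)/(2πk) = 0.1809/(2π·21.2) = 0.001358 m·K/W
  R'_fibreglass batt = ln(0.122/0.0556)/(2πk) = 0.7858/(2π·0.0421) = 2.971 m·K/W
ΣR = 2.972 m·K/W
ΔT = Q'·ΣR = 72.5 × 2.972 = 215.5 K
Heat flows inward, so T_out = T_in + ΔT = -187 + 215.5 = 28.5 °C

T_out = 28.5 °C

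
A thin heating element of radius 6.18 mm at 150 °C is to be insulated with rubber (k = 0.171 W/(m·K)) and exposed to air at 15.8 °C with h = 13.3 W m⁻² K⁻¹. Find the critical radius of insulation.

For a cylinder, r_cr = k_ins/h = 0.171/13.3 = 0.0129 m = 1.29 cm

r_cr = 1.29 cm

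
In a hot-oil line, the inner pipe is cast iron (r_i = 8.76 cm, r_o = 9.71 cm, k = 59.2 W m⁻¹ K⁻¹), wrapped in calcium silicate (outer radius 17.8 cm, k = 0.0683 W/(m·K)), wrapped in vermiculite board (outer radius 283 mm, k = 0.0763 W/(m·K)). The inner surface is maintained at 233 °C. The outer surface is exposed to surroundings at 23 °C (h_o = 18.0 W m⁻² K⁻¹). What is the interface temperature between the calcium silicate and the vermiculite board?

T = 110 °C

Series thermal resistances, inner to outer:
  R'_cast iron = ln(0.0971/0.0876)/(2πk) = 0.1030/(2π·59.2) = 2.768×10^-4 m·K/W
  R'_calcium silicate = ln(0.178/0.0971)/(2πk) = 0.6060/(2π·0.0683) = 1.412 m·K/W
  R'_vermiculite board = ln(0.283/0.178)/(2πk) = 0.4637/(2π·0.0763) = 0.9672 m·K/W
  R'_conv,out = 1/(2πr h) = 1/(2π·0.283·18.0) = 0.03124 m·K/W
ΣR = 2.768×10^-4 + 1.412 + 0.9672 + 0.03124 = 2.411 m·K/W
Q' = ΔT/ΣR = (233 °C − 23 °C)/2.411 = 87.10 W/m
From the inner boundary to the calcium silicate/vermiculite board interface, ΣR_partial = 1.412 m·K/W.
T_interface = T_in − Q'·ΣR_partial = 233 °C − (87.10)(1.412) = 110 °C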